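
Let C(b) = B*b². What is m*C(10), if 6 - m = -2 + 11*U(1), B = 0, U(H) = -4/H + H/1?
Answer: 0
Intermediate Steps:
U(H) = H - 4/H (U(H) = -4/H + H*1 = -4/H + H = H - 4/H)
m = 41 (m = 6 - (-2 + 11*(1 - 4/1)) = 6 - (-2 + 11*(1 - 4*1)) = 6 - (-2 + 11*(1 - 4)) = 6 - (-2 + 11*(-3)) = 6 - (-2 - 33) = 6 - 1*(-35) = 6 + 35 = 41)
C(b) = 0 (C(b) = 0*b² = 0)
m*C(10) = 41*0 = 0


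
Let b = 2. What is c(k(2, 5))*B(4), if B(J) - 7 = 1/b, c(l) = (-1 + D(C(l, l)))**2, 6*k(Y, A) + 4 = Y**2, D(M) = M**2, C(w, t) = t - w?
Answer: 15/2 ≈ 7.5000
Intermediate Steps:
k(Y, A) = -2/3 + Y**2/6
c(l) = 1 (c(l) = (-1 + (l - l)**2)**2 = (-1 + 0**2)**2 = (-1 + 0)**2 = (-1)**2 = 1)
B(J) = 15/2 (B(J) = 7 + 1/2 = 15/2)
c(k(2, 5))*B(4) = 1*(15/2) = 15/2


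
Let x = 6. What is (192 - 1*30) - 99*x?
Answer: -432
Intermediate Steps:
(192 - 1*30) - 99*x = (192 - 1*30) - 99*6 = (192 - 30) - 594 = 162 - 594 = -432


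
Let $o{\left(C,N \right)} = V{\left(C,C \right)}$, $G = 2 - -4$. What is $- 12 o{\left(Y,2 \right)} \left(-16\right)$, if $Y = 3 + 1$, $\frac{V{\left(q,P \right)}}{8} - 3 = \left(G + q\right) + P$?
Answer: $26112$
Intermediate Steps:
$G = 6$ ($G = 2 + 4 = 6$)
$V{\left(q,P \right)} = 72 + 8 P + 8 q$ ($V{\left(q,P \right)} = 24 + 8 \left(\left(6 + q\right) + P\right) = 24 + 8 \left(6 + P + q\right) = 24 + \left(48 + 8 P + 8 q\right) = 72 + 8 P + 8 q$)
$Y = 4$
$o{\left(C,N \right)} = 72 + 16 C$ ($o{\left(C,N \right)} = 72 + 8 C + 8 C = 72 + 16 C$)
$- 12 o{\left(Y,2 \right)} \left(-16\right) = - 12 \left(72 + 16 \cdot 4\right) \left(-16\right) = - 12 \left(72 + 64\right) \left(-16\right) = \left(-12\right) 136 \left(-16\right) = \left(-1632\right) \left(-16\right) = 26112$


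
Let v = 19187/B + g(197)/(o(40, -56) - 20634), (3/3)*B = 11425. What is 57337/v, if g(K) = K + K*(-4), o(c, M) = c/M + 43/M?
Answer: 108142344861725/3221481367 ≈ 33569.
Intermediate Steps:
B = 11425
o(c, M) = 43/M + c/M
g(K) = -3*K (g(K) = K - 4*K = -3*K)
v = 22550369569/13202581475 (v = 19187/11425 + (-3*197)/((43 + 40)/(-56) - 20634) = 19187*(1/11425) - 591/(-1/56*83 - 20634) = 19187/11425 - 591/(-83/56 - 20634) = 19187/11425 - 591/(-1155587/56) = 19187/11425 - 591*(-56/1155587) = 19187/11425 + 33096/1155587 = 22550369569/13202581475 ≈ 1.7080)
57337/v = 57337/(22550369569/13202581475) = 57337*(13202581475/22550369569) = 108142344861725/3221481367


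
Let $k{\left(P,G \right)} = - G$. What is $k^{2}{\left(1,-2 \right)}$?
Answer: $4$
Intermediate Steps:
$k^{2}{\left(1,-2 \right)} = \left(\left(-1\right) \left(-2\right)\right)^{2} = 2^{2} = 4$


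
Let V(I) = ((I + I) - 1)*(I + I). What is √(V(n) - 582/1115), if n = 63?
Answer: 2*√4895036205/1115 ≈ 125.50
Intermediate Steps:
V(I) = 2*I*(-1 + 2*I) (V(I) = (2*I - 1)*(2*I) = (-1 + 2*I)*(2*I) = 2*I*(-1 + 2*I))
√(V(n) - 582/1115) = √(2*63*(-1 + 2*63) - 582/1115) = √(2*63*(-1 + 126) - 582*1/1115) = √(2*63*125 - 582/1115) = √(15750 - 582/1115) = √(17560668/1115) = 2*√4895036205/1115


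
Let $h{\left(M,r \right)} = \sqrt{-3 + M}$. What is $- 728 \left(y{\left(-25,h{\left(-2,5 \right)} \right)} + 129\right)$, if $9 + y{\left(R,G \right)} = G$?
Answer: $-87360 - 728 i \sqrt{5} \approx -87360.0 - 1627.9 i$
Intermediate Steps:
$y{\left(R,G \right)} = -9 + G$
$- 728 \left(y{\left(-25,h{\left(-2,5 \right)} \right)} + 129\right) = - 728 \left(\left(-9 + \sqrt{-3 - 2}\right) + 129\right) = - 728 \left(\left(-9 + \sqrt{-5}\right) + 129\right) = - 728 \left(\left(-9 + i \sqrt{5}\right) + 129\right) = - 728 \left(120 + i \sqrt{5}\right) = -87360 - 728 i \sqrt{5}$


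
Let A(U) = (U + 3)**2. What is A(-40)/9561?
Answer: 1369/9561 ≈ 0.14319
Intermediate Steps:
A(U) = (3 + U)**2
A(-40)/9561 = (3 - 40)**2/9561 = (-37)**2*(1/9561) = 1369*(1/9561) = 1369/9561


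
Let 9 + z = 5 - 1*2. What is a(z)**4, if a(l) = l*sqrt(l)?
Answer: 46656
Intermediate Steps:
z = -6 (z = -9 + (5 - 1*2) = -9 + (5 - 2) = -9 + 3 = -6)
a(l) = l**(3/2)
a(z)**4 = ((-6)**(3/2))**4 = (-6*I*sqrt(6))**4 = 46656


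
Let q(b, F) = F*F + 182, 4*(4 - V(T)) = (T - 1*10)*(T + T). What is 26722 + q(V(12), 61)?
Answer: 30625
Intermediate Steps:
V(T) = 4 - T*(-10 + T)/2 (V(T) = 4 - (T - 1*10)*(T + T)/4 = 4 - (T - 10)*2*T/4 = 4 - (-10 + T)*2*T/4 = 4 - T*(-10 + T)/2)
q(b, F) = 182 + F² (q(b, F) = F² + 182 = 182 + F²)
26722 + q(V(12), 61) = 26722 + (182 + 61²) = 26722 + (182 + 3721) = 26722 + 3903 = 30625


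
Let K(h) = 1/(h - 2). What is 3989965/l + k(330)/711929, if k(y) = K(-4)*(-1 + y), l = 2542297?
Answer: 17042594339197/10859609765478 ≈ 1.5694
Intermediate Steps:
K(h) = 1/(-2 + h)
k(y) = ⅙ - y/6 (k(y) = (-1 + y)/(-2 - 4) = (-1 + y)/(-6) = -(-1 + y)/6 = ⅙ - y/6)
3989965/l + k(330)/711929 = 3989965/2542297 + (⅙ - ⅙*330)/711929 = 3989965*(1/2542297) + (⅙ - 55)*(1/711929) = 3989965/2542297 - 329/6*1/711929 = 3989965/2542297 - 329/4271574 = 17042594339197/10859609765478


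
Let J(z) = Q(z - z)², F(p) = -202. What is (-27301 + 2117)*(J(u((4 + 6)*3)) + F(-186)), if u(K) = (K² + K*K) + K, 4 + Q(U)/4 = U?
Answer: -1359936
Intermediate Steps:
Q(U) = -16 + 4*U
u(K) = K + 2*K² (u(K) = (K² + K²) + K = 2*K² + K = K + 2*K²)
J(z) = 256 (J(z) = (-16 + 4*(z - z))² = (-16 + 4*0)² = (-16 + 0)² = (-16)² = 256)
(-27301 + 2117)*(J(u((4 + 6)*3)) + F(-186)) = (-27301 + 2117)*(256 - 202) = -25184*54 = -1359936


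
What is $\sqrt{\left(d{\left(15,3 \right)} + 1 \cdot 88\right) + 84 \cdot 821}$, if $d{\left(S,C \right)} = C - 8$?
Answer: $\sqrt{69047} \approx 262.77$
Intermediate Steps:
$d{\left(S,C \right)} = -8 + C$
$\sqrt{\left(d{\left(15,3 \right)} + 1 \cdot 88\right) + 84 \cdot 821} = \sqrt{\left(\left(-8 + 3\right) + 1 \cdot 88\right) + 84 \cdot 821} = \sqrt{\left(-5 + 88\right) + 68964} = \sqrt{83 + 68964} = \sqrt{69047}$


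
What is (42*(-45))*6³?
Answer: -408240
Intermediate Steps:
(42*(-45))*6³ = -1890*216 = -408240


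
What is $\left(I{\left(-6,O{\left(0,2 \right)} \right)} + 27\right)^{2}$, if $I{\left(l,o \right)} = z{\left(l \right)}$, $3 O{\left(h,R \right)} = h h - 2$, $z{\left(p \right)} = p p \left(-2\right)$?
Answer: $2025$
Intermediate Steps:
$z{\left(p \right)} = - 2 p^{2}$ ($z{\left(p \right)} = p^{2} \left(-2\right) = - 2 p^{2}$)
$O{\left(h,R \right)} = - \frac{2}{3} + \frac{h^{2}}{3}$ ($O{\left(h,R \right)} = \frac{h h - 2}{3} = \frac{h^{2} - 2}{3} = \frac{-2 + h^{2}}{3} = - \frac{2}{3} + \frac{h^{2}}{3}$)
$I{\left(l,o \right)} = - 2 l^{2}$
$\left(I{\left(-6,O{\left(0,2 \right)} \right)} + 27\right)^{2} = \left(- 2 \left(-6\right)^{2} + 27\right)^{2} = \left(\left(-2\right) 36 + 27\right)^{2} = \left(-72 + 27\right)^{2} = \left(-45\right)^{2} = 2025$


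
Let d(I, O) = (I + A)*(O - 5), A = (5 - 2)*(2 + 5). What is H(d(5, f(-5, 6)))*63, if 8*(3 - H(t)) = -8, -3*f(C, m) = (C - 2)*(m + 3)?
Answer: 252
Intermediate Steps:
f(C, m) = -(-2 + C)*(3 + m)/3 (f(C, m) = -(C - 2)*(m + 3)/3 = -(-2 + C)*(3 + m)/3)
A = 21 (A = 3*7 = 21)
d(I, O) = (-5 + O)*(21 + I) (d(I, O) = (I + 21)*(O - 5) = (21 + I)*(-5 + O) = (-5 + O)*(21 + I))
H(t) = 4 (H(t) = 3 - ⅛*(-8) = 3 + 1 = 4)
H(d(5, f(-5, 6)))*63 = 4*63 = 252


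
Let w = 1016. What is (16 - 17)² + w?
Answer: 1017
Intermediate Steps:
(16 - 17)² + w = (16 - 17)² + 1016 = (-1)² + 1016 = 1 + 1016 = 1017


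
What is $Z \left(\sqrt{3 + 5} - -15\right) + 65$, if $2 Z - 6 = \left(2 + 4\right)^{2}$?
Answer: $380 + 42 \sqrt{2} \approx 439.4$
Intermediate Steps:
$Z = 21$ ($Z = 3 + \frac{\left(2 + 4\right)^{2}}{2} = 3 + \frac{6^{2}}{2} = 3 + \frac{1}{2} \cdot 36 = 3 + 18 = 21$)
$Z \left(\sqrt{3 + 5} - -15\right) + 65 = 21 \left(\sqrt{3 + 5} - -15\right) + 65 = 21 \left(\sqrt{8} + 15\right) + 65 = 21 \left(2 \sqrt{2} + 15\right) + 65 = 21 \left(15 + 2 \sqrt{2}\right) + 65 = \left(315 + 42 \sqrt{2}\right) + 65 = 380 + 42 \sqrt{2}$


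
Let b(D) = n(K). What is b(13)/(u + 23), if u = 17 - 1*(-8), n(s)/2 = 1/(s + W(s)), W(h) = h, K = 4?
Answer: 1/192 ≈ 0.0052083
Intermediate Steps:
n(s) = 1/s (n(s) = 2/(s + s) = 2/((2*s)) = 2*(1/(2*s)) = 1/s)
b(D) = 1/4
u = 25 (u = 17 + 8 = 25)
b(13)/(u + 23) = (1/4)/(25 + 23) = (1/4)/48 = (1/48)*(1/4) = 1/192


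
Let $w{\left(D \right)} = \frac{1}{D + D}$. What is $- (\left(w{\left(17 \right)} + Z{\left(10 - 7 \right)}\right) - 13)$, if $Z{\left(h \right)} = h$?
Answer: $\frac{339}{34} \approx 9.9706$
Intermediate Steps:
$w{\left(D \right)} = \frac{1}{2 D}$
$- (\left(w{\left(17 \right)} + Z{\left(10 - 7 \right)}\right) - 13) = - (\left(\frac{1}{2 \cdot 17} + \left(10 - 7\right)\right) - 13) = - (\left(\frac{1}{2} \cdot \frac{1}{17} + \left(10 - 7\right)\right) - 13) = - (\left(\frac{1}{34} + 3\right) - 13) = - (\frac{103}{34} - 13) = \left(-1\right) \left(- \frac{339}{34}\right) = \frac{339}{34}$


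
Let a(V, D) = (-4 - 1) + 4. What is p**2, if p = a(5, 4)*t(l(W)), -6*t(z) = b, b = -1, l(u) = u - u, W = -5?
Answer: 1/36 ≈ 0.027778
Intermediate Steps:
l(u) = 0
a(V, D) = -1 (a(V, D) = -5 + 4 = -1)
t(z) = 1/6 (t(z) = -1/6*(-1) = 1/6)
p = -1/6 (p = -1*1/6 = -1/6 ≈ -0.16667)
p**2 = (-1/6)**2 = 1/36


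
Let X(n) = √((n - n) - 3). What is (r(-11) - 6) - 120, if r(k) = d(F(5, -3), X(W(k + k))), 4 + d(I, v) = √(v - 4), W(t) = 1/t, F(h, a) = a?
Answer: -130 + √(-4 + I*√3) ≈ -129.58 + 2.0444*I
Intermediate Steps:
X(n) = I*√3 (X(n) = √(0 - 3) = √(-3) = I*√3)
d(I, v) = -4 + √(-4 + v) (d(I, v) = -4 + √(v - 4) = -4 + √(-4 + v))
r(k) = -4 + √(-4 + I*√3)
(r(-11) - 6) - 120 = ((-4 + √(-4 + I*√3)) - 6) - 120 = (-10 + √(-4 + I*√3)) - 120 = -130 + √(-4 + I*√3)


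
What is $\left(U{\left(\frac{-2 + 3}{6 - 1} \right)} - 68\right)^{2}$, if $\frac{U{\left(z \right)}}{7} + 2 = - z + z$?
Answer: $6724$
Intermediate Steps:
$U{\left(z \right)} = -14$ ($U{\left(z \right)} = -14 + 7 \left(- z + z\right) = -14 + 7 \cdot 0 = -14 + 0 = -14$)
$\left(U{\left(\frac{-2 + 3}{6 - 1} \right)} - 68\right)^{2} = \left(-14 - 68\right)^{2} = \left(-82\right)^{2} = 6724$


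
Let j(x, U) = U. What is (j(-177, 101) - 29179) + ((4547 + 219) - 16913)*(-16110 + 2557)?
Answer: 164599213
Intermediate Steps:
(j(-177, 101) - 29179) + ((4547 + 219) - 16913)*(-16110 + 2557) = (101 - 29179) + ((4547 + 219) - 16913)*(-16110 + 2557) = -29078 + (4766 - 16913)*(-13553) = -29078 - 12147*(-13553) = -29078 + 164628291 = 164599213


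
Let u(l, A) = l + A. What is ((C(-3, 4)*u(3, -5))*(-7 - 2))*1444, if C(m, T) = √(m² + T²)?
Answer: 129960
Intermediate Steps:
C(m, T) = √(T² + m²)
u(l, A) = A + l
((C(-3, 4)*u(3, -5))*(-7 - 2))*1444 = ((√(4² + (-3)²)*(-5 + 3))*(-7 - 2))*1444 = ((√(16 + 9)*(-2))*(-9))*1444 = ((√25*(-2))*(-9))*1444 = ((5*(-2))*(-9))*1444 = -10*(-9)*1444 = 90*1444 = 129960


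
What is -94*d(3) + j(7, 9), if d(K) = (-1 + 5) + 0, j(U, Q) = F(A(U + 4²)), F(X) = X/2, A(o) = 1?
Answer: -751/2 ≈ -375.50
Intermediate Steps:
F(X) = X/2 (F(X) = X*(½) = X/2)
j(U, Q) = ½ (j(U, Q) = (½)*1 = ½)
d(K) = 4 (d(K) = 4 + 0 = 4)
-94*d(3) + j(7, 9) = -94*4 + ½ = -376 + ½ = -751/2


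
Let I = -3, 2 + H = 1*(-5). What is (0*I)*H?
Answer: 0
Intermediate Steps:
H = -7 (H = -2 + 1*(-5) = -2 - 5 = -7)
(0*I)*H = (0*(-3))*(-7) = 0*(-7) = 0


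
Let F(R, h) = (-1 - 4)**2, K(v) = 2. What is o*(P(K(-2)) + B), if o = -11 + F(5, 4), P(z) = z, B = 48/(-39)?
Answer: 140/13 ≈ 10.769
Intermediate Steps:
F(R, h) = 25 (F(R, h) = (-5)**2 = 25)
B = -16/13 (B = 48*(-1/39) = -16/13 ≈ -1.2308)
o = 14 (o = -11 + 25 = 14)
o*(P(K(-2)) + B) = 14*(2 - 16/13) = 14*(10/13) = 140/13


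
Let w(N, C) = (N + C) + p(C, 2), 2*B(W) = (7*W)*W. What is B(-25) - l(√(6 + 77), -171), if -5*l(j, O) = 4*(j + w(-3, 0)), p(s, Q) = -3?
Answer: 21827/10 + 4*√83/5 ≈ 2190.0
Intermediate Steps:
B(W) = 7*W²/2 (B(W) = ((7*W)*W)/2 = (7*W²)/2 = 7*W²/2)
w(N, C) = -3 + C + N (w(N, C) = (N + C) - 3 = (C + N) - 3 = -3 + C + N)
l(j, O) = 24/5 - 4*j/5 (l(j, O) = -4*(j + (-3 + 0 - 3))/5 = -4*(j - 6)/5 = -4*(-6 + j)/5 = -(-24 + 4*j)/5 = 24/5 - 4*j/5)
B(-25) - l(√(6 + 77), -171) = (7/2)*(-25)² - (24/5 - 4*√(6 + 77)/5) = (7/2)*625 - (24/5 - 4*√83/5) = 4375/2 + (-24/5 + 4*√83/5) = 21827/10 + 4*√83/5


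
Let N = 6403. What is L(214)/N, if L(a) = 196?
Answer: 196/6403 ≈ 0.030611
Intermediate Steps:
L(214)/N = 196/6403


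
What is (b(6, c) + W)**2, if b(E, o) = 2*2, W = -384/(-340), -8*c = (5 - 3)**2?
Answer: 190096/7225 ≈ 26.311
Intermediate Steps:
c = -1/2 (c = -(5 - 3)**2/8 = -1/8*2**2 = -1/8*4 = -1/2 ≈ -0.50000)
W = 96/85 (W = -384*(-1/340) = 96/85 ≈ 1.1294)
b(E, o) = 4
(b(6, c) + W)**2 = (4 + 96/85)**2 = (436/85)**2 = 190096/7225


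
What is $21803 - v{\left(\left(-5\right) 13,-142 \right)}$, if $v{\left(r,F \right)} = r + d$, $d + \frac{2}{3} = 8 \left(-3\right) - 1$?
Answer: $\frac{65681}{3} \approx 21894.0$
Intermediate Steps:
$d = - \frac{77}{3}$ ($d = - \frac{2}{3} + \left(8 \left(-3\right) - 1\right) = - \frac{2}{3} - 25 = - \frac{77}{3} \approx -25.667$)
$v{\left(r,F \right)} = - \frac{77}{3} + r$ ($v{\left(r,F \right)} = r - \frac{77}{3} = - \frac{77}{3} + r$)
$21803 - v{\left(\left(-5\right) 13,-142 \right)} = 21803 - \left(- \frac{77}{3} - 65\right) = 21803 - - \frac{272}{3} = 21803 + \frac{272}{3} = \frac{65681}{3}$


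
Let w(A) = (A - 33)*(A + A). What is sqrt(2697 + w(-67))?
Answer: sqrt(16097) ≈ 126.87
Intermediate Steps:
w(A) = 2*A*(-33 + A) (w(A) = (-33 + A)*(2*A) = 2*A*(-33 + A))
sqrt(2697 + w(-67)) = sqrt(2697 + 2*(-67)*(-33 - 67)) = sqrt(2697 + 2*(-67)*(-100)) = sqrt(2697 + 13400) = sqrt(16097)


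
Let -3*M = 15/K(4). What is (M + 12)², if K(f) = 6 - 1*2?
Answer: 1849/16 ≈ 115.56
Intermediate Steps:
K(f) = 4 (K(f) = 6 - 2 = 4)
M = -5/4 ≈ -1.2500
(M + 12)² = (-5/4 + 12)² = (43/4)² = 1849/16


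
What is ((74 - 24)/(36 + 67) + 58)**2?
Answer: 36288576/10609 ≈ 3420.5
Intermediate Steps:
((74 - 24)/(36 + 67) + 58)**2 = (50/103 + 58)**2 = (6024/103)**2 = 36288576/10609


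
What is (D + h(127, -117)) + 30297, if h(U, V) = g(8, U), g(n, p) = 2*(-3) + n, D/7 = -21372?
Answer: -119305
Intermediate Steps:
D = -149604 (D = 7*(-21372) = -149604)
g(n, p) = -6 + n
h(U, V) = 2 (h(U, V) = -6 + 8 = 2)
(D + h(127, -117)) + 30297 = (-149604 + 2) + 30297 = -149602 + 30297 = -119305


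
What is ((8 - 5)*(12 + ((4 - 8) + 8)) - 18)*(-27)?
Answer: -810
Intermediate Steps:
((8 - 5)*(12 + ((4 - 8) + 8)) - 18)*(-27) = (3*(12 + (-4 + 8)) - 18)*(-27) = (3*(12 + 4) - 18)*(-27) = (3*16 - 18)*(-27) = (48 - 18)*(-27) = 30*(-27) = -810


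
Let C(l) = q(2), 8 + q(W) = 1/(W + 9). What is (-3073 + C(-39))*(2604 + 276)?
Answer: -97603200/11 ≈ -8.8730e+6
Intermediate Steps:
q(W) = -8 + 1/(9 + W) (q(W) = -8 + 1/(W + 9) = -8 + 1/(9 + W))
C(l) = -87/11 (C(l) = (-71 - 8*2)/(9 + 2) = (-71 - 16)/11 = (1/11)*(-87) = -87/11)
(-3073 + C(-39))*(2604 + 276) = (-3073 - 87/11)*(2604 + 276) = -33890/11*2880 = -97603200/11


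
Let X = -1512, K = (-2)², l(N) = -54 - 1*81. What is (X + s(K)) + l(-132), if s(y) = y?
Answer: -1643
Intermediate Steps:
l(N) = -135 (l(N) = -54 - 81 = -135)
K = 4
(X + s(K)) + l(-132) = (-1512 + 4) - 135 = -1508 - 135 = -1643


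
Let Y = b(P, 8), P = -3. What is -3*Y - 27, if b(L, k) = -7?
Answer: -6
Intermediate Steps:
Y = -7
-3*Y - 27 = -3*(-7) - 27 = 21 - 27 = -6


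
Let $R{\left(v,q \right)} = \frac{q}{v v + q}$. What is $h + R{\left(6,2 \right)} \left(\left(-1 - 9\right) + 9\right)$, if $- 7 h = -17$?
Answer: $\frac{316}{133} \approx 2.3759$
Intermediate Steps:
$h = \frac{17}{7}$ ($h = \left(- \frac{1}{7}\right) \left(-17\right) = \frac{17}{7} \approx 2.4286$)
$R{\left(v,q \right)} = \frac{q}{q + v^{2}}$ ($R{\left(v,q \right)} = \frac{q}{v^{2} + q} = \frac{q}{q + v^{2}}$)
$h + R{\left(6,2 \right)} \left(\left(-1 - 9\right) + 9\right) = \frac{17}{7} + \frac{2}{2 + 6^{2}} \left(\left(-1 - 9\right) + 9\right) = \frac{17}{7} + \frac{2}{2 + 36} \left(-10 + 9\right) = \frac{17}{7} + \frac{2}{38} \left(-1\right) = \frac{17}{7} + 2 \cdot \frac{1}{38} \left(-1\right) = \frac{17}{7} + \frac{1}{19} \left(-1\right) = \frac{17}{7} - \frac{1}{19} = \frac{316}{133}$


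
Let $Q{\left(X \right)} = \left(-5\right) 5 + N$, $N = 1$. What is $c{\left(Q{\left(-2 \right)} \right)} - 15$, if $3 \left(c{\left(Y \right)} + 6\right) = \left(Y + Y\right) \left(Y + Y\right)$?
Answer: $747$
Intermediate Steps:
$Q{\left(X \right)} = -24$ ($Q{\left(X \right)} = \left(-5\right) 5 + 1 = -25 + 1 = -24$)
$c{\left(Y \right)} = -6 + \frac{4 Y^{2}}{3}$ ($c{\left(Y \right)} = -6 + \frac{\left(Y + Y\right) \left(Y + Y\right)}{3} = -6 + \frac{2 Y 2 Y}{3} = -6 + \frac{4 Y^{2}}{3}$)
$c{\left(Q{\left(-2 \right)} \right)} - 15 = \left(-6 + \frac{4 \left(-24\right)^{2}}{3}\right) - 15 = \left(-6 + \frac{4}{3} \cdot 576\right) - 15 = \left(-6 + 768\right) - 15 = 762 - 15 = 747$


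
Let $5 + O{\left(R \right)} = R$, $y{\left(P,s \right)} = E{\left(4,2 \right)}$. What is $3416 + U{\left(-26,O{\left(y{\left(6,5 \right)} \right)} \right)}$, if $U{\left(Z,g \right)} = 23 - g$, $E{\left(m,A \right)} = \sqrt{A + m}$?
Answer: $3444 - \sqrt{6} \approx 3441.6$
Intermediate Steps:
$y{\left(P,s \right)} = \sqrt{6}$ ($y{\left(P,s \right)} = \sqrt{2 + 4} = \sqrt{6}$)
$O{\left(R \right)} = -5 + R$
$3416 + U{\left(-26,O{\left(y{\left(6,5 \right)} \right)} \right)} = 3416 + \left(23 - \left(-5 + \sqrt{6}\right)\right) = 3416 + \left(23 + \left(5 - \sqrt{6}\right)\right) = 3416 + \left(28 - \sqrt{6}\right) = 3444 - \sqrt{6}$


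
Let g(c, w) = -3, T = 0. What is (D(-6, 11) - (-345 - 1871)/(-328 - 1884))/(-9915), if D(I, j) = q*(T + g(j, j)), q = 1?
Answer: 2213/5482995 ≈ 0.00040361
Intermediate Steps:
D(I, j) = -3 (D(I, j) = 1*(0 - 3) = 1*(-3) = -3)
(D(-6, 11) - (-345 - 1871)/(-328 - 1884))/(-9915) = (-3 - (-345 - 1871)/(-328 - 1884))/(-9915) = (-3 - (-2216)/(-2212))*(-1/9915) = (-3 - (-2216)*(-1)/2212)*(-1/9915) = (-3 - 1*554/553)*(-1/9915) = (-3 - 554/553)*(-1/9915) = -2213/553*(-1/9915) = 2213/5482995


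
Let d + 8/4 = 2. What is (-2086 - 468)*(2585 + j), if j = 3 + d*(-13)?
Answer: -6609752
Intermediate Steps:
d = 0 (d = -2 + 2 = 0)
j = 3 (j = 3 + 0*(-13) = 3 + 0 = 3)
(-2086 - 468)*(2585 + j) = (-2086 - 468)*(2585 + 3) = -2554*2588 = -6609752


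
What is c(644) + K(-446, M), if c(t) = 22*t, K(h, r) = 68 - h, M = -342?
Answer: 14682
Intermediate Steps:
c(644) + K(-446, M) = 22*644 + (68 - 1*(-446)) = 14168 + (68 + 446) = 14168 + 514 = 14682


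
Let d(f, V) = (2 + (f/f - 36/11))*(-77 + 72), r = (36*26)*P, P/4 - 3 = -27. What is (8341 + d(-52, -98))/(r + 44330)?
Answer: -2699/14729 ≈ -0.18324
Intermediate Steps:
P = -96 (P = 12 + 4*(-27) = 12 - 108 = -96)
r = -89856 (r = (36*26)*(-96) = 936*(-96) = -89856)
d(f, V) = 15/11 (d(f, V) = (2 + (1 - 36*1/11))*(-5) = (2 + (1 - 36/11))*(-5) = (2 - 25/11)*(-5) = -3/11*(-5) = 15/11)
(8341 + d(-52, -98))/(r + 44330) = (8341 + 15/11)/(-89856 + 44330) = (91766/11)/(-45526) = (91766/11)*(-1/45526) = -2699/14729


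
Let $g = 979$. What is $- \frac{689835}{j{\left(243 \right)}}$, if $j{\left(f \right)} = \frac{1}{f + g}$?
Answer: $-842978370$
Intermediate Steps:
$j{\left(f \right)} = \frac{1}{979 + f}$ ($j{\left(f \right)} = \frac{1}{f + 979} = \frac{1}{979 + f}$)
$- \frac{689835}{j{\left(243 \right)}} = - \frac{689835}{\frac{1}{979 + 243}} = - \frac{689835}{\frac{1}{1222}} = - 689835 \frac{1}{\frac{1}{1222}} = \left(-689835\right) 1222 = -842978370$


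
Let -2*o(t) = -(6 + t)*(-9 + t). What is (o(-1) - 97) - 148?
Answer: -270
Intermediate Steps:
o(t) = (-9 + t)*(6 + t)/2 (o(t) = -(-1)*(6 + t)*(-9 + t)/2 = -(-1)*(-9 + t)*(6 + t)/2 = (-9 + t)*(6 + t)/2)
(o(-1) - 97) - 148 = ((-27 + (1/2)*(-1)**2 - 3/2*(-1)) - 97) - 148 = ((-27 + (1/2)*1 + 3/2) - 97) - 148 = ((-27 + 1/2 + 3/2) - 97) - 148 = (-25 - 97) - 148 = -122 - 148 = -270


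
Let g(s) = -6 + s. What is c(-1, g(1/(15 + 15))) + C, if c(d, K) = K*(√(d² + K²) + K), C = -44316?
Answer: -39852359/900 - 179*√32941/900 ≈ -44317.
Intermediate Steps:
c(d, K) = K*(K + √(K² + d²)) (c(d, K) = K*(√(K² + d²) + K) = K*(K + √(K² + d²)))
c(-1, g(1/(15 + 15))) + C = (-6 + 1/(15 + 15))*((-6 + 1/(15 + 15)) + √((-6 + 1/(15 + 15))² + (-1)²)) - 44316 = (-6 + 1/30)*((-6 + 1/30) + √((-6 + 1/30)² + 1)) - 44316 = -179*(-179/30 + √((-179/30)² + 1))/30 - 44316 = -179*(-179/30 + √(32041/900 + 1))/30 - 44316 = -179*(-179/30 + √(32941/900))/30 - 44316 = -179*(-179/30 + √32941/30)/30 - 44316 = (32041/900 - 179*√32941/900) - 44316 = -39852359/900 - 179*√32941/900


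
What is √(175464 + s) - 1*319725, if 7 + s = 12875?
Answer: -319725 + 2*√47083 ≈ -3.1929e+5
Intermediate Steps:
s = 12868 (s = -7 + 12875 = 12868)
√(175464 + s) - 1*319725 = √(175464 + 12868) - 1*319725 = √188332 - 319725 = 2*√47083 - 319725 = -319725 + 2*√47083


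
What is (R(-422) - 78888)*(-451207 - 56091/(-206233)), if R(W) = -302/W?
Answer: 1548899314451919380/43515163 ≈ 3.5594e+10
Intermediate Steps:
(R(-422) - 78888)*(-451207 - 56091/(-206233)) = (-302/(-422) - 78888)*(-451207 - 56091/(-206233)) = (-302*(-1/422) - 78888)*(-451207 - 56091*(-1/206233)) = (151/211 - 78888)*(-451207 + 56091/206233) = -16645217/211*(-93053717140/206233) = 1548899314451919380/43515163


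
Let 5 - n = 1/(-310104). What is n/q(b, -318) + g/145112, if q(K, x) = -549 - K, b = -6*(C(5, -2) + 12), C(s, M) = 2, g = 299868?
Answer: 5376934326641/2615614052040 ≈ 2.0557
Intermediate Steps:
b = -84 (b = -6*(2 + 12) = -6*14 = -84)
n = 1550521/310104 (n = 5 - 1/(-310104) = 5 - 1*(-1/310104) = 5 + 1/310104 = 1550521/310104 ≈ 5.0000)
n/q(b, -318) + g/145112 = 1550521/(310104*(-549 - 1*(-84))) + 299868/145112 = 1550521/(310104*(-549 + 84)) + 299868*(1/145112) = (1550521/310104)/(-465) + 74967/36278 = (1550521/310104)*(-1/465) + 74967/36278 = -1550521/144198360 + 74967/36278 = 5376934326641/2615614052040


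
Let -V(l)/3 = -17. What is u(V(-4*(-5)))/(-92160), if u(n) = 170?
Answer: -17/9216 ≈ -0.0018446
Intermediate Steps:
V(l) = 51 (V(l) = -3*(-17) = 51)
u(V(-4*(-5)))/(-92160) = 170/(-92160) = 170*(-1/92160) = -17/9216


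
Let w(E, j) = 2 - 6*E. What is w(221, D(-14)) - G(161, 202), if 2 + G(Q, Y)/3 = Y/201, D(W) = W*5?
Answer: -88508/67 ≈ -1321.0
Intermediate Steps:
D(W) = 5*W
G(Q, Y) = -6 + Y/67 (G(Q, Y) = -6 + 3*(Y/201) = -6 + Y/67)
w(221, D(-14)) - G(161, 202) = (2 - 6*221) - (-6 + (1/67)*202) = (2 - 1326) - (-6 + 202/67) = -1324 - 1*(-200/67) = -1324 + 200/67 = -88508/67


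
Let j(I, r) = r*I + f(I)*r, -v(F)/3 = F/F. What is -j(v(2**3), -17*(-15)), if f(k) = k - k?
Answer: 765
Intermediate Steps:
f(k) = 0
v(F) = -3 (v(F) = -3*F/F = -3*1 = -3)
j(I, r) = I*r (j(I, r) = r*I + 0*r = I*r + 0 = I*r)
-j(v(2**3), -17*(-15)) = -(-3)*(-17*(-15)) = -(-3)*255 = -1*(-765) = 765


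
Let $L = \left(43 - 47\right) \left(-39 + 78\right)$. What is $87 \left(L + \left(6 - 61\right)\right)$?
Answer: $-18357$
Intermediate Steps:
$L = -156$ ($L = \left(-4\right) 39 = -156$)
$87 \left(L + \left(6 - 61\right)\right) = 87 \left(-156 + \left(6 - 61\right)\right) = 87 \left(-156 - 55\right) = 87 \left(-211\right) = -18357$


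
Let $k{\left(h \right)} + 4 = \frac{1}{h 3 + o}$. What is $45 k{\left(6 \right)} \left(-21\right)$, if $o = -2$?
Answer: $\frac{59535}{16} \approx 3720.9$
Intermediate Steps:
$k{\left(h \right)} = -4 + \frac{1}{-2 + 3 h}$ ($k{\left(h \right)} = -4 + \frac{1}{h 3 - 2} = -4 + \frac{1}{3 h - 2} = -4 + \frac{1}{-2 + 3 h}$)
$45 k{\left(6 \right)} \left(-21\right) = 45 \frac{3 \left(3 - 24\right)}{-2 + 3 \cdot 6} \left(-21\right) = 45 \frac{3 \left(3 - 24\right)}{-2 + 18} \left(-21\right) = 45 \cdot 3 \cdot \frac{1}{16} \left(-21\right) \left(-21\right) = 45 \left(- \frac{63}{16}\right) \left(-21\right) = \left(- \frac{2835}{16}\right) \left(-21\right) = \frac{59535}{16}$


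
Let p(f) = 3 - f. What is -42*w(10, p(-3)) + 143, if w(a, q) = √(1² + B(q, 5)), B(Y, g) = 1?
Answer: 143 - 42*√2 ≈ 83.603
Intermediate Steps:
w(a, q) = √2 (w(a, q) = √(1² + 1) = √(1 + 1) = √2)
-42*w(10, p(-3)) + 143 = -42*√2 + 143 = 143 - 42*√2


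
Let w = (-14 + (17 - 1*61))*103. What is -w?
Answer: 5974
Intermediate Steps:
w = -5974 (w = (-14 + (17 - 61))*103 = (-14 - 44)*103 = -58*103 = -5974)
-w = -1*(-5974) = 5974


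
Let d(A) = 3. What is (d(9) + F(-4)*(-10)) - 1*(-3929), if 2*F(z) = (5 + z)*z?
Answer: 3952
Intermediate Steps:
F(z) = z*(5 + z)/2 (F(z) = ((5 + z)*z)/2 = (z*(5 + z))/2 = z*(5 + z)/2)
(d(9) + F(-4)*(-10)) - 1*(-3929) = (3 + ((½)*(-4)*(5 - 4))*(-10)) - 1*(-3929) = (3 + ((½)*(-4)*1)*(-10)) + 3929 = (3 - 2*(-10)) + 3929 = (3 + 20) + 3929 = 23 + 3929 = 3952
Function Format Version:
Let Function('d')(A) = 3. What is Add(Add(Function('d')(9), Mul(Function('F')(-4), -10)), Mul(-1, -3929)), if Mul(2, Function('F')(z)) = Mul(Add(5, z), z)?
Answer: 3952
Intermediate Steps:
Function('F')(z) = Mul(Rational(1, 2), z, Add(5, z)) (Function('F')(z) = Mul(Rational(1, 2), Mul(Add(5, z), z)) = Mul(Rational(1, 2), Mul(z, Add(5, z))) = Mul(Rational(1, 2), z, Add(5, z)))
Add(Add(Function('d')(9), Mul(Function('F')(-4), -10)), Mul(-1, -3929)) = Add(Add(3, Mul(Mul(Rational(1, 2), -4, Add(5, -4)), -10)), Mul(-1, -3929)) = Add(Add(3, Mul(Mul(Rational(1, 2), -4, 1), -10)), 3929) = Add(Add(3, Mul(-2, -10)), 3929) = Add(Add(3, 20), 3929) = Add(23, 3929) = 3952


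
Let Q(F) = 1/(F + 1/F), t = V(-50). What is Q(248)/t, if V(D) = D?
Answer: -124/1537625 ≈ -8.0644e-5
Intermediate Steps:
t = -50
Q(248)/t = (248/(1 + 248²))/(-50) = (248/(1 + 61504))*(-1/50) = (248/61505)*(-1/50) = -124/1537625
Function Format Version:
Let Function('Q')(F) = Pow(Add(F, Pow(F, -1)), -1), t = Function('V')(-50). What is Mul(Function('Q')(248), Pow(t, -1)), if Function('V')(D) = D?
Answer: Rational(-124, 1537625) ≈ -8.0644e-5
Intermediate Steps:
t = -50
Mul(Function('Q')(248), Pow(t, -1)) = Mul(Mul(248, Pow(Add(1, Pow(248, 2)), -1)), Pow(-50, -1)) = Mul(Mul(248, Pow(Add(1, 61504), -1)), Rational(-1, 50)) = Mul(Mul(248, Pow(61505, -1)), Rational(-1, 50)) = Mul(Mul(248, Rational(1, 61505)), Rational(-1, 50)) = Mul(Rational(248, 61505), Rational(-1, 50)) = Rational(-124, 1537625)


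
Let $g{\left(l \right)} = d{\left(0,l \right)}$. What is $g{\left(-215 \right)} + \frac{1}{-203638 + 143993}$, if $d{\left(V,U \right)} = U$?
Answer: $- \frac{12823676}{59645} \approx -215.0$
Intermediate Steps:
$g{\left(l \right)} = l$
$g{\left(-215 \right)} + \frac{1}{-203638 + 143993} = -215 + \frac{1}{-203638 + 143993} = -215 + \frac{1}{-59645} = -215 - \frac{1}{59645} = - \frac{12823676}{59645}$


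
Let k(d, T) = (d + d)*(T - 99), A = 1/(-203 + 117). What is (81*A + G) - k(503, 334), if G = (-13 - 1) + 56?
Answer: -20327729/86 ≈ -2.3637e+5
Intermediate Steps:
A = -1/86 (A = 1/(-86) = -1/86 ≈ -0.011628)
k(d, T) = 2*d*(-99 + T) (k(d, T) = (2*d)*(-99 + T) = 2*d*(-99 + T))
G = 42 (G = -14 + 56 = 42)
(81*A + G) - k(503, 334) = (81*(-1/86) + 42) - 2*503*(-99 + 334) = (-81/86 + 42) - 2*503*235 = 3531/86 - 1*236410 = 3531/86 - 236410 = -20327729/86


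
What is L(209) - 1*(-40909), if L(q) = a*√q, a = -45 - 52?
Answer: 40909 - 97*√209 ≈ 39507.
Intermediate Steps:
a = -97
L(q) = -97*√q
L(209) - 1*(-40909) = -97*√209 - 1*(-40909) = -97*√209 + 40909 = 40909 - 97*√209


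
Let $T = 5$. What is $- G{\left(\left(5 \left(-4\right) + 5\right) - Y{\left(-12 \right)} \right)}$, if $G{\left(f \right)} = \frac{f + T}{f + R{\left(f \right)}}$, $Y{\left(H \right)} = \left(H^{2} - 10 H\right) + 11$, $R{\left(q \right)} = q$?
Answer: $- \frac{57}{116} \approx -0.49138$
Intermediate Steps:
$Y{\left(H \right)} = 11 + H^{2} - 10 H$
$G{\left(f \right)} = \frac{5 + f}{2 f}$ ($G{\left(f \right)} = \frac{f + 5}{f + f} = \frac{5 + f}{2 f}$)
$- G{\left(\left(5 \left(-4\right) + 5\right) - Y{\left(-12 \right)} \right)} = - \frac{5 + \left(\left(5 \left(-4\right) + 5\right) - \left(11 + \left(-12\right)^{2} - -120\right)\right)}{2 \left(\left(5 \left(-4\right) + 5\right) - \left(11 + \left(-12\right)^{2} - -120\right)\right)} = - \frac{5 + \left(\left(-20 + 5\right) - \left(11 + 144 + 120\right)\right)}{2 \left(\left(-20 + 5\right) - \left(11 + 144 + 120\right)\right)} = - \frac{5 - 290}{2 \left(-15 - 275\right)} = - \frac{5 - 290}{2 \left(-290\right)} = - \frac{\left(-1\right) \left(-285\right)}{2 \cdot 290} = \left(-1\right) \frac{57}{116} = - \frac{57}{116}$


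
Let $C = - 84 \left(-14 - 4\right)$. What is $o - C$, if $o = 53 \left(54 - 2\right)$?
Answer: $1244$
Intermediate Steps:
$o = 2756$ ($o = 53 \cdot 52 = 2756$)
$C = 1512$ ($C = \left(-84\right) \left(-18\right) = 1512$)
$o - C = 2756 - 1512 = 1244$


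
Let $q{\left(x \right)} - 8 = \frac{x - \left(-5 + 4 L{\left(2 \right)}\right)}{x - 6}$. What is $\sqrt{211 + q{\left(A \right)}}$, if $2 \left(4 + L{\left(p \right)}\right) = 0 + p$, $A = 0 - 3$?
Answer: $\frac{\sqrt{1957}}{3} \approx 14.746$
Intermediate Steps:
$A = -3$ ($A = 0 - 3 = -3$)
$L{\left(p \right)} = -4 + \frac{p}{2}$ ($L{\left(p \right)} = -4 + \frac{0 + p}{2} = -4 + \frac{p}{2}$)
$q{\left(x \right)} = 8 + \frac{17 + x}{-6 + x}$ ($q{\left(x \right)} = 8 + \frac{x - \left(-5 + 4 \left(-4 + \frac{1}{2} \cdot 2\right)\right)}{x - 6} = 8 + \frac{x - \left(-5 + 4 \left(-4 + 1\right)\right)}{-6 + x} = 8 + \frac{x + \left(5 - -12\right)}{-6 + x} = 8 + \frac{x + \left(5 + 12\right)}{-6 + x} = 8 + \frac{x + 17}{-6 + x} = 8 + \frac{17 + x}{-6 + x}$)
$\sqrt{211 + q{\left(A \right)}} = \sqrt{211 + \frac{-31 + 9 \left(-3\right)}{-6 - 3}} = \sqrt{211 + \frac{-31 - 27}{-9}} = \sqrt{211 - - \frac{58}{9}} = \sqrt{211 + \frac{58}{9}} = \sqrt{\frac{1957}{9}} = \frac{\sqrt{1957}}{3}$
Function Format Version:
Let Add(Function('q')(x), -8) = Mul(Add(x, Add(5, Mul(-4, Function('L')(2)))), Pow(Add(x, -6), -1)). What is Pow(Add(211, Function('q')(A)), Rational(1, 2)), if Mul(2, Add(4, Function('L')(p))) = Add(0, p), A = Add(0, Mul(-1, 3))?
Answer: Mul(Rational(1, 3), Pow(1957, Rational(1, 2))) ≈ 14.746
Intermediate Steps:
A = -3 (A = Add(0, -3) = -3)
Function('L')(p) = Add(-4, Mul(Rational(1, 2), p)) (Function('L')(p) = Add(-4, Mul(Rational(1, 2), Add(0, p))) = Add(-4, Mul(Rational(1, 2), p)))
Function('q')(x) = Add(8, Mul(Pow(Add(-6, x), -1), Add(17, x))) (Function('q')(x) = Add(8, Mul(Add(x, Add(5, Mul(-4, Add(-4, Mul(Rational(1, 2), 2))))), Pow(Add(x, -6), -1))) = Add(8, Mul(Add(x, Add(5, Mul(-4, Add(-4, 1)))), Pow(Add(-6, x), -1))) = Add(8, Mul(Add(x, Add(5, Mul(-4, -3))), Pow(Add(-6, x), -1))) = Add(8, Mul(Add(x, Add(5, 12)), Pow(Add(-6, x), -1))) = Add(8, Mul(Add(x, 17), Pow(Add(-6, x), -1))) = Add(8, Mul(Add(17, x), Pow(Add(-6, x), -1))) = Add(8, Mul(Pow(Add(-6, x), -1), Add(17, x))))
Pow(Add(211, Function('q')(A)), Rational(1, 2)) = Pow(Add(211, Mul(Pow(Add(-6, -3), -1), Add(-31, Mul(9, -3)))), Rational(1, 2)) = Pow(Add(211, Mul(Pow(-9, -1), Add(-31, -27))), Rational(1, 2)) = Pow(Add(211, Mul(Rational(-1, 9), -58)), Rational(1, 2)) = Pow(Add(211, Rational(58, 9)), Rational(1, 2)) = Pow(Rational(1957, 9), Rational(1, 2)) = Mul(Rational(1, 3), Pow(1957, Rational(1, 2)))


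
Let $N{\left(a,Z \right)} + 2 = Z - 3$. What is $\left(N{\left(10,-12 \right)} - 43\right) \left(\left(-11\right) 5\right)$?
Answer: $3300$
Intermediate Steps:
$N{\left(a,Z \right)} = -5 + Z$ ($N{\left(a,Z \right)} = -2 + \left(Z - 3\right) = -2 + \left(-3 + Z\right) = -5 + Z$)
$\left(N{\left(10,-12 \right)} - 43\right) \left(\left(-11\right) 5\right) = \left(\left(-5 - 12\right) - 43\right) \left(\left(-11\right) 5\right) = \left(-17 - 43\right) \left(-55\right) = \left(-60\right) \left(-55\right) = 3300$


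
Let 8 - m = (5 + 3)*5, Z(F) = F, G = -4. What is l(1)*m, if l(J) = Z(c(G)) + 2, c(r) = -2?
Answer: 0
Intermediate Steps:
l(J) = 0 (l(J) = -2 + 2 = 0)
m = -32 (m = 8 - (5 + 3)*5 = 8 - 8*5 = 8 - 1*40 = 8 - 40 = -32)
l(1)*m = 0*(-32) = 0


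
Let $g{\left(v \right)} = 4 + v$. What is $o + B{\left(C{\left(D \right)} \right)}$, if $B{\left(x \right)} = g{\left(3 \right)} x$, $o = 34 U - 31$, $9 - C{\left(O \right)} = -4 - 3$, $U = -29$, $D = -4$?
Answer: $-905$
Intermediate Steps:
$C{\left(O \right)} = 16$ ($C{\left(O \right)} = 9 - \left(-4 - 3\right) = 9 - -7 = 9 + 7 = 16$)
$o = -1017$ ($o = 34 \left(-29\right) - 31 = -986 - 31 = -1017$)
$B{\left(x \right)} = 7 x$ ($B{\left(x \right)} = \left(4 + 3\right) x = 7 x$)
$o + B{\left(C{\left(D \right)} \right)} = -1017 + 7 \cdot 16 = -1017 + 112 = -905$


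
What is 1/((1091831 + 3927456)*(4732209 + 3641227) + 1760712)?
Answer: 1/42028680220844 ≈ 2.3793e-14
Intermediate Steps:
1/((1091831 + 3927456)*(4732209 + 3641227) + 1760712) = 1/(5019287*8373436 + 1760712) = 1/(42028678460132 + 1760712) = 1/42028680220844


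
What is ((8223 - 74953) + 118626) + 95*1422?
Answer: 186986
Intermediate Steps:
((8223 - 74953) + 118626) + 95*1422 = (-66730 + 118626) + 135090 = 51896 + 135090 = 186986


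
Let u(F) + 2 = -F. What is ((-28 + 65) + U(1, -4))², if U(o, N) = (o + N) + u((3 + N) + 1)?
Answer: 1024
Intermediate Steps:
u(F) = -2 - F
U(o, N) = -6 + o (U(o, N) = (o + N) + (-2 - ((3 + N) + 1)) = (N + o) + (-2 - (4 + N)) = (N + o) + (-2 + (-4 - N)) = (N + o) + (-6 - N) = -6 + o)
((-28 + 65) + U(1, -4))² = ((-28 + 65) + (-6 + 1))² = (37 - 5)² = 32² = 1024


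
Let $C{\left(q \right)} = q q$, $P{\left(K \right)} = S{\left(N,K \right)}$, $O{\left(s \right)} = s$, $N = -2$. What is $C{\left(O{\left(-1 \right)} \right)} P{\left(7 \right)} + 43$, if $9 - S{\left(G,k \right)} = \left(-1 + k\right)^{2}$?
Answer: $16$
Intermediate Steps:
$S{\left(G,k \right)} = 9 - \left(-1 + k\right)^{2}$
$P{\left(K \right)} = 9 - \left(-1 + K\right)^{2}$
$C{\left(q \right)} = q^{2}$
$C{\left(O{\left(-1 \right)} \right)} P{\left(7 \right)} + 43 = \left(-1\right)^{2} \left(9 - \left(-1 + 7\right)^{2}\right) + 43 = 1 \left(9 - 6^{2}\right) + 43 = 1 \left(9 - 36\right) + 43 = 1 \left(-27\right) + 43 = -27 + 43 = 16$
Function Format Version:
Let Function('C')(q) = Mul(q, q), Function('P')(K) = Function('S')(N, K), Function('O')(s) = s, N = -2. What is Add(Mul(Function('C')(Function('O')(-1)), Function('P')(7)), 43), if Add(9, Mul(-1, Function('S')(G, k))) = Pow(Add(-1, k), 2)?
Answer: 16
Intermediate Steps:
Function('S')(G, k) = Add(9, Mul(-1, Pow(Add(-1, k), 2)))
Function('P')(K) = Add(9, Mul(-1, Pow(Add(-1, K), 2)))
Function('C')(q) = Pow(q, 2)
Add(Mul(Function('C')(Function('O')(-1)), Function('P')(7)), 43) = Add(Mul(Pow(-1, 2), Add(9, Mul(-1, Pow(Add(-1, 7), 2)))), 43) = Add(Mul(1, Add(9, Mul(-1, Pow(6, 2)))), 43) = Add(Mul(1, Add(9, Mul(-1, 36))), 43) = Add(Mul(1, Add(9, -36)), 43) = Add(Mul(1, -27), 43) = Add(-27, 43) = 16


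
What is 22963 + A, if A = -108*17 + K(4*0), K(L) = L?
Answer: 21127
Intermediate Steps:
A = -1836 (A = -108*17 + 4*0 = -1836 + 0 = -1836)
22963 + A = 22963 - 1836 = 21127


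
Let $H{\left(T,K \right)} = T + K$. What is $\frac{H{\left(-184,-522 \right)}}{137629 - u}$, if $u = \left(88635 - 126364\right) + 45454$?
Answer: $- \frac{1}{184} \approx -0.0054348$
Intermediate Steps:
$u = 7725$ ($u = -37729 + 45454 = 7725$)
$H{\left(T,K \right)} = K + T$
$\frac{H{\left(-184,-522 \right)}}{137629 - u} = \frac{-522 - 184}{137629 - 7725} = - \frac{706}{137629 - 7725} = - \frac{706}{129904} = \left(-706\right) \frac{1}{129904} = - \frac{1}{184}$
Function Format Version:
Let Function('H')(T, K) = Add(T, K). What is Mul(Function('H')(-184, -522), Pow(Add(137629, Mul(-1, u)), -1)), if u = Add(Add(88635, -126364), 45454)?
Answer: Rational(-1, 184) ≈ -0.0054348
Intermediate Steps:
u = 7725 (u = Add(-37729, 45454) = 7725)
Function('H')(T, K) = Add(K, T)
Mul(Function('H')(-184, -522), Pow(Add(137629, Mul(-1, u)), -1)) = Mul(Add(-522, -184), Pow(Add(137629, Mul(-1, 7725)), -1)) = Mul(-706, Pow(Add(137629, -7725), -1)) = Mul(-706, Pow(129904, -1)) = Mul(-706, Rational(1, 129904)) = Rational(-1, 184)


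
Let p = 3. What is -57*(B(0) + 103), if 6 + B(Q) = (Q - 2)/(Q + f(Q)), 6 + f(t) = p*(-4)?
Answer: -16606/3 ≈ -5535.3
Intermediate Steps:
f(t) = -18 (f(t) = -6 + 3*(-4) = -6 - 12 = -18)
B(Q) = -6 + (-2 + Q)/(-18 + Q) (B(Q) = -6 + (Q - 2)/(Q - 18) = -6 + (-2 + Q)/(-18 + Q))
-57*(B(0) + 103) = -57*((106 - 5*0)/(-18 + 0) + 103) = -57*((106 + 0)/(-18) + 103) = -57*(-1/18*106 + 103) = -57*(-53/9 + 103) = -57*874/9 = -16606/3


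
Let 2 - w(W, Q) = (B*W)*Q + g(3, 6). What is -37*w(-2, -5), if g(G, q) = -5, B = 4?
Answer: 1221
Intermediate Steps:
w(W, Q) = 7 - 4*Q*W (w(W, Q) = 2 - ((4*W)*Q - 5) = 2 - (4*Q*W - 5) = 2 - (-5 + 4*Q*W) = 2 + (5 - 4*Q*W) = 7 - 4*Q*W)
-37*w(-2, -5) = -37*(7 - 4*(-5)*(-2)) = -37*(7 - 40) = -37*(-33) = 1221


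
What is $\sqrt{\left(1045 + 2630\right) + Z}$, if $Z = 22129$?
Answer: $2 \sqrt{6451} \approx 160.64$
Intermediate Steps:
$\sqrt{\left(1045 + 2630\right) + Z} = \sqrt{\left(1045 + 2630\right) + 22129} = \sqrt{3675 + 22129} = \sqrt{25804} = 2 \sqrt{6451}$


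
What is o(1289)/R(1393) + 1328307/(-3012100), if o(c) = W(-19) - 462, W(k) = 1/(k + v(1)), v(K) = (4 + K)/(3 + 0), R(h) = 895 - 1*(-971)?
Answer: -1290128279/1873526200 ≈ -0.68861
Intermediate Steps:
R(h) = 1866 (R(h) = 895 + 971 = 1866)
v(K) = 4/3 + K/3 (v(K) = (4 + K)/3 = (4 + K)*(⅓) = 4/3 + K/3)
W(k) = 1/(5/3 + k) (W(k) = 1/(k + (4/3 + (⅓)*1)) = 1/(k + (4/3 + ⅓)) = 1/(k + 5/3) = 1/(5/3 + k))
o(c) = -24027/52 (o(c) = 3/(5 + 3*(-19)) - 462 = 3/(5 - 57) - 462 = 3/(-52) - 462 = 3*(-1/52) - 462 = -3/52 - 462 = -24027/52)
o(1289)/R(1393) + 1328307/(-3012100) = -24027/52/1866 + 1328307/(-3012100) = -24027/52*1/1866 + 1328307*(-1/3012100) = -8009/32344 - 1328307/3012100 = -1290128279/1873526200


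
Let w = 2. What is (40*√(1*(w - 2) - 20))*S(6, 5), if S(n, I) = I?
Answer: 400*I*√5 ≈ 894.43*I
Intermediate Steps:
(40*√(1*(w - 2) - 20))*S(6, 5) = (40*√(1*(2 - 2) - 20))*5 = (40*√(1*0 - 20))*5 = (40*√(0 - 20))*5 = (40*√(-20))*5 = (40*(2*I*√5))*5 = (80*I*√5)*5 = 400*I*√5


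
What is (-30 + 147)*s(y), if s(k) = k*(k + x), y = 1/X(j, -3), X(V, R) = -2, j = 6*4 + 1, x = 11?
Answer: -2457/4 ≈ -614.25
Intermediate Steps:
j = 25 (j = 24 + 1 = 25)
y = -1/2 (y = 1/(-2) = -1/2 ≈ -0.50000)
s(k) = k*(11 + k) (s(k) = k*(k + 11) = k*(11 + k))
(-30 + 147)*s(y) = (-30 + 147)*(-(11 - 1/2)/2) = 117*(-1/2*21/2) = 117*(-21/4) = -2457/4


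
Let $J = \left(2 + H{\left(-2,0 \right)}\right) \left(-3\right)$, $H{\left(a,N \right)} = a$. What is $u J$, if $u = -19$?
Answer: $0$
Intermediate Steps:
$J = 0$ ($J = \left(2 - 2\right) \left(-3\right) = 0 \left(-3\right) = 0$)
$u J = \left(-19\right) 0 = 0$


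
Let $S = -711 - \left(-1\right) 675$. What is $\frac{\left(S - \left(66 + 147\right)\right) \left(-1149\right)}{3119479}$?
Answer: $\frac{286101}{3119479} \approx 0.091714$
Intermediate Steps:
$S = -36$ ($S = -711 - -675 = -711 + 675 = -36$)
$\frac{\left(S - \left(66 + 147\right)\right) \left(-1149\right)}{3119479} = \frac{\left(-36 - \left(66 + 147\right)\right) \left(-1149\right)}{3119479} = \left(-36 - 213\right) \left(-1149\right) \frac{1}{3119479} = \left(-249\right) \left(-1149\right) \frac{1}{3119479} = 286101 \cdot \frac{1}{3119479} = \frac{286101}{3119479}$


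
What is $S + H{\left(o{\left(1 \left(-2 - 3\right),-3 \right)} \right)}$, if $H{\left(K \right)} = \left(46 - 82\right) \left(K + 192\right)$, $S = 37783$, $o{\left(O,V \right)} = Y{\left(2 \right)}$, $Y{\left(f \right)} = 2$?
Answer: $30799$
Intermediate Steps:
$o{\left(O,V \right)} = 2$
$H{\left(K \right)} = -6912 - 36 K$ ($H{\left(K \right)} = - 36 \left(192 + K\right) = -6912 - 36 K$)
$S + H{\left(o{\left(1 \left(-2 - 3\right),-3 \right)} \right)} = 37783 - 6984 = 30799$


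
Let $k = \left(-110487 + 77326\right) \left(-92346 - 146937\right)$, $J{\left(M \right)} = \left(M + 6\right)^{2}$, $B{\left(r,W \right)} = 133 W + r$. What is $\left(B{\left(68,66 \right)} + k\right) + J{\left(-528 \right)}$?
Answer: $7935144893$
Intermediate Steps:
$B{\left(r,W \right)} = r + 133 W$
$J{\left(M \right)} = \left(6 + M\right)^{2}$
$k = 7934863563$ ($k = \left(-33161\right) \left(-239283\right) = 7934863563$)
$\left(B{\left(68,66 \right)} + k\right) + J{\left(-528 \right)} = \left(\left(68 + 133 \cdot 66\right) + 7934863563\right) + \left(6 - 528\right)^{2} = \left(\left(68 + 8778\right) + 7934863563\right) + \left(-522\right)^{2} = \left(8846 + 7934863563\right) + 272484 = 7934872409 + 272484 = 7935144893$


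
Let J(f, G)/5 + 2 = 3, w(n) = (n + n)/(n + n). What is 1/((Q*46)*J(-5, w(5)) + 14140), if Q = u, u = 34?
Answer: 1/21960 ≈ 4.5537e-5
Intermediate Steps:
w(n) = 1 (w(n) = (2*n)/((2*n)) = (2*n)*(1/(2*n)) = 1)
J(f, G) = 5 (J(f, G) = -10 + 5*3 = -10 + 15 = 5)
Q = 34
1/((Q*46)*J(-5, w(5)) + 14140) = 1/((34*46)*5 + 14140) = 1/(1564*5 + 14140) = 1/(7820 + 14140) = 1/21960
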